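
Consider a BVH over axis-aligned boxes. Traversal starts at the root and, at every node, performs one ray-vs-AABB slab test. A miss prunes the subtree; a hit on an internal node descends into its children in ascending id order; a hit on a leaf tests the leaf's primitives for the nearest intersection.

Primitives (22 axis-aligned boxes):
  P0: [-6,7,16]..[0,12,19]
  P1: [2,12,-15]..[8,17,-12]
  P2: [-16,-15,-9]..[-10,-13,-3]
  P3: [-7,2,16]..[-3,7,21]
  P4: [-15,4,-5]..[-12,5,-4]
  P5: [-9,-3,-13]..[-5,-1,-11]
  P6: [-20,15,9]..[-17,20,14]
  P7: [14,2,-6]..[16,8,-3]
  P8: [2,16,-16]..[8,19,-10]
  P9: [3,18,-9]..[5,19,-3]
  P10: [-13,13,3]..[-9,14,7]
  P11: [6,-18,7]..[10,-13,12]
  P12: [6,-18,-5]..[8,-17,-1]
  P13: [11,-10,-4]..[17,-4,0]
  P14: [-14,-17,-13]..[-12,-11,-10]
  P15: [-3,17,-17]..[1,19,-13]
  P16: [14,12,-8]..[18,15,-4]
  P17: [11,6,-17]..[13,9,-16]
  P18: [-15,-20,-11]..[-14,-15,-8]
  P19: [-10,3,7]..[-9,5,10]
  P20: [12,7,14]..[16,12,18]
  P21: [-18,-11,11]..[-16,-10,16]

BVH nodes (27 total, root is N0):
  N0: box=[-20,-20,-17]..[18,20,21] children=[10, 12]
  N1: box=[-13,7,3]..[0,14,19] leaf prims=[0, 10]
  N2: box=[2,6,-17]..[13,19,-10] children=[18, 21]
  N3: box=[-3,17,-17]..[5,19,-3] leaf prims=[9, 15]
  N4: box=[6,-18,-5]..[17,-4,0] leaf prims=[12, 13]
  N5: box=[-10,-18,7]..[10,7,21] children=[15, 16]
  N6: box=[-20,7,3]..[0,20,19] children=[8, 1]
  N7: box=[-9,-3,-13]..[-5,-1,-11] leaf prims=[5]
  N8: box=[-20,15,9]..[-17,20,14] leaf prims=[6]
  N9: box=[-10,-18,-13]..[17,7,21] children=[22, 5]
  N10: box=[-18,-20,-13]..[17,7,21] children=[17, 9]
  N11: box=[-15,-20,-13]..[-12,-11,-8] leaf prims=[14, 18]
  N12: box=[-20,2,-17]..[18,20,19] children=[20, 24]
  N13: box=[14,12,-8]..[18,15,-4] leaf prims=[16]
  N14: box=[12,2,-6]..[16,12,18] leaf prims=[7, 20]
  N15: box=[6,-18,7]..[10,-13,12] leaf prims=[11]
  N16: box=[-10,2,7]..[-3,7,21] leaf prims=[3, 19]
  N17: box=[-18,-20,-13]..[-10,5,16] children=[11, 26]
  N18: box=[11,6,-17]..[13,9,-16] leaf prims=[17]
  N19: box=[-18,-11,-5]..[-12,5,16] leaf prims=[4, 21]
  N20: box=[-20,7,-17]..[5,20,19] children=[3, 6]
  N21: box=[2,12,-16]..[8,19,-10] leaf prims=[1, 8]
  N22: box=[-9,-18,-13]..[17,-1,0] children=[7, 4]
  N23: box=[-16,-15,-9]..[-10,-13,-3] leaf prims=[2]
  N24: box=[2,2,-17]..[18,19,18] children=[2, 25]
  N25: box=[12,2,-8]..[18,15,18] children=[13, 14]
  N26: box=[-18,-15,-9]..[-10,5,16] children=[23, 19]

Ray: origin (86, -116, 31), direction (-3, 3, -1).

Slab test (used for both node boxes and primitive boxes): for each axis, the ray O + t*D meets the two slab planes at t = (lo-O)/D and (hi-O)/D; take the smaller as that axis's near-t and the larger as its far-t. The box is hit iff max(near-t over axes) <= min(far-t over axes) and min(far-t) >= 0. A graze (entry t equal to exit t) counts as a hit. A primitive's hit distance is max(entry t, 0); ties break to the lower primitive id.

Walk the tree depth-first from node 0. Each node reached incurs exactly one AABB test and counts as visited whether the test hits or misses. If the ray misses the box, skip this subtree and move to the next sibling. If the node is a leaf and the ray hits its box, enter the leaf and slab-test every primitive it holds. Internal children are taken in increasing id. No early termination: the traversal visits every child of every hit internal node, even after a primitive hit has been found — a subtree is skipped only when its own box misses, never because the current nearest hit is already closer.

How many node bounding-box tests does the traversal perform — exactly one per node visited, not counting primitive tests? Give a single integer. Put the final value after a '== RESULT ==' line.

Walk:
N0 x:[68/3,106/3] y:[32,136/3] z:[10,48] -> hit [32,106/3], descend [10, 12]
  N10 x:[23,104/3] y:[32,41] z:[10,44] -> hit [32,104/3], descend [9, 17]
    N9 x:[23,32] y:[98/3,41] z:[10,44] -> miss, prune
    N17 x:[32,104/3] y:[32,121/3] z:[15,44] -> hit [32,104/3], descend [11, 26]
      N11 x:[98/3,101/3] y:[32,35] z:[39,44] -> miss, prune
      N26 x:[32,104/3] y:[101/3,121/3] z:[15,40] -> hit [101/3,104/3], descend [19, 23]
        N19 x:[98/3,104/3] y:[35,121/3] z:[15,36] -> miss, prune
        N23 x:[32,34] y:[101/3,103/3] z:[34,40] -> hit [34,34] leaf, test {P2@t=34}
  N12 x:[68/3,106/3] y:[118/3,136/3] z:[12,48] -> miss, prune

Visited [0, 10, 9, 17, 11, 26, 19, 23, 12]. Tests: 9 box, 1 leaf. Nearest: P2.

== RESULT ==
9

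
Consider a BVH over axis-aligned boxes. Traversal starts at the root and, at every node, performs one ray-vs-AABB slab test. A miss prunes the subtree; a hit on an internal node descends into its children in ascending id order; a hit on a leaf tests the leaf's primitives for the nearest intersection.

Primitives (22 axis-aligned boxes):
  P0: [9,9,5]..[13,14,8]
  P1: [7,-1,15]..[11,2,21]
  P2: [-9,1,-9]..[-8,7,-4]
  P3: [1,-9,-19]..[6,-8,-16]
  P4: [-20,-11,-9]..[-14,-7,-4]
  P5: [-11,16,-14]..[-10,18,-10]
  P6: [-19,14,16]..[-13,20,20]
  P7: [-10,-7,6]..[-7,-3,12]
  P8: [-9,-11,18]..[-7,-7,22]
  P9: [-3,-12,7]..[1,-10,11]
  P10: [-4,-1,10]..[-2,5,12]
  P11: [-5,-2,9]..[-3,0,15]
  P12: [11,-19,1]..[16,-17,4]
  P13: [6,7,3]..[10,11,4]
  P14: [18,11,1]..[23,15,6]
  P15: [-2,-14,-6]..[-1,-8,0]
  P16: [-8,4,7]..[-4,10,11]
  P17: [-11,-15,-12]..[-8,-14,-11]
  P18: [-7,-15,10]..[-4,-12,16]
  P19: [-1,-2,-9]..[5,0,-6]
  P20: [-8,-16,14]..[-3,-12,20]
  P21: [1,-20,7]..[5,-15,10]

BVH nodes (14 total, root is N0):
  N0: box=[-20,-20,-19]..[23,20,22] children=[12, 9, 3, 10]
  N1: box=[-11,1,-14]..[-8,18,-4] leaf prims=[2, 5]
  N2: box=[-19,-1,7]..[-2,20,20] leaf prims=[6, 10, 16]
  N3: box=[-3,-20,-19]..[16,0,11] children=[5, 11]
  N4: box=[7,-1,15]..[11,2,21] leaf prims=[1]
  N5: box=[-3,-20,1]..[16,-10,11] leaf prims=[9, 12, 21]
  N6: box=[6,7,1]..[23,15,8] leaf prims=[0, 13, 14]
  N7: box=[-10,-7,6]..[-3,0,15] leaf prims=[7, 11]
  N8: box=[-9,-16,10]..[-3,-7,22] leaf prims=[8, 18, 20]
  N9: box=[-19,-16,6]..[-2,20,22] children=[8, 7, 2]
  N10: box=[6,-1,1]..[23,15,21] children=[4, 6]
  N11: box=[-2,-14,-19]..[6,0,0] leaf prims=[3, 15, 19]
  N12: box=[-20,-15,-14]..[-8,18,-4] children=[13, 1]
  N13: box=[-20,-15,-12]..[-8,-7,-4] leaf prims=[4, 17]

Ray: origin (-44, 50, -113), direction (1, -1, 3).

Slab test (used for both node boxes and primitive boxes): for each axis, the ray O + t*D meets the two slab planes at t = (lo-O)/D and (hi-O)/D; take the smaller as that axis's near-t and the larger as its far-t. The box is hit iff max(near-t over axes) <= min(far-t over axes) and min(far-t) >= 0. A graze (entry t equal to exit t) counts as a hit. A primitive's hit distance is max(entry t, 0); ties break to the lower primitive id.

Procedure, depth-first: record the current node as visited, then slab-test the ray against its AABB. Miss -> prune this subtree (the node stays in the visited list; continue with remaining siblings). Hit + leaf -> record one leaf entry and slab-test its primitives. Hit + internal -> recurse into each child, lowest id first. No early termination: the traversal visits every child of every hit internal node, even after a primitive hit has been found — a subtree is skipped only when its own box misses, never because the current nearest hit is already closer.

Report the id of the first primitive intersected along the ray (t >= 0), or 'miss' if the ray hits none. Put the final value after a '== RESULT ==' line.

Walk:
N0 x:[24,67] y:[30,70] z:[94/3,45] -> hit [94/3,45], descend [3, 9, 10, 12]
  N3 x:[41,60] y:[50,70] z:[94/3,124/3] -> miss, prune
  N9 x:[25,42] y:[30,66] z:[119/3,45] -> hit [119/3,42], descend [2, 7, 8]
    N2 x:[25,42] y:[30,51] z:[40,133/3] -> hit [40,42] leaf, test {P6(miss), P10(miss), P16@t=40}
    N7 x:[34,41] y:[50,57] z:[119/3,128/3] -> miss, prune
    N8 x:[35,41] y:[57,66] z:[41,45] -> miss, prune
  N10 x:[50,67] y:[35,51] z:[38,134/3] -> miss, prune
  N12 x:[24,36] y:[32,65] z:[33,109/3] -> hit [33,36], descend [1, 13]
    N1 x:[33,36] y:[32,49] z:[33,109/3] -> hit [33,36] leaf, test {P2(miss), P5@t=33}
    N13 x:[24,36] y:[57,65] z:[101/3,109/3] -> miss, prune

10 AABB tests over nodes [0, 3, 9, 2, 7, 8, 10, 12, 1, 13]; 2 leaves entered; closest P5.

== RESULT ==
5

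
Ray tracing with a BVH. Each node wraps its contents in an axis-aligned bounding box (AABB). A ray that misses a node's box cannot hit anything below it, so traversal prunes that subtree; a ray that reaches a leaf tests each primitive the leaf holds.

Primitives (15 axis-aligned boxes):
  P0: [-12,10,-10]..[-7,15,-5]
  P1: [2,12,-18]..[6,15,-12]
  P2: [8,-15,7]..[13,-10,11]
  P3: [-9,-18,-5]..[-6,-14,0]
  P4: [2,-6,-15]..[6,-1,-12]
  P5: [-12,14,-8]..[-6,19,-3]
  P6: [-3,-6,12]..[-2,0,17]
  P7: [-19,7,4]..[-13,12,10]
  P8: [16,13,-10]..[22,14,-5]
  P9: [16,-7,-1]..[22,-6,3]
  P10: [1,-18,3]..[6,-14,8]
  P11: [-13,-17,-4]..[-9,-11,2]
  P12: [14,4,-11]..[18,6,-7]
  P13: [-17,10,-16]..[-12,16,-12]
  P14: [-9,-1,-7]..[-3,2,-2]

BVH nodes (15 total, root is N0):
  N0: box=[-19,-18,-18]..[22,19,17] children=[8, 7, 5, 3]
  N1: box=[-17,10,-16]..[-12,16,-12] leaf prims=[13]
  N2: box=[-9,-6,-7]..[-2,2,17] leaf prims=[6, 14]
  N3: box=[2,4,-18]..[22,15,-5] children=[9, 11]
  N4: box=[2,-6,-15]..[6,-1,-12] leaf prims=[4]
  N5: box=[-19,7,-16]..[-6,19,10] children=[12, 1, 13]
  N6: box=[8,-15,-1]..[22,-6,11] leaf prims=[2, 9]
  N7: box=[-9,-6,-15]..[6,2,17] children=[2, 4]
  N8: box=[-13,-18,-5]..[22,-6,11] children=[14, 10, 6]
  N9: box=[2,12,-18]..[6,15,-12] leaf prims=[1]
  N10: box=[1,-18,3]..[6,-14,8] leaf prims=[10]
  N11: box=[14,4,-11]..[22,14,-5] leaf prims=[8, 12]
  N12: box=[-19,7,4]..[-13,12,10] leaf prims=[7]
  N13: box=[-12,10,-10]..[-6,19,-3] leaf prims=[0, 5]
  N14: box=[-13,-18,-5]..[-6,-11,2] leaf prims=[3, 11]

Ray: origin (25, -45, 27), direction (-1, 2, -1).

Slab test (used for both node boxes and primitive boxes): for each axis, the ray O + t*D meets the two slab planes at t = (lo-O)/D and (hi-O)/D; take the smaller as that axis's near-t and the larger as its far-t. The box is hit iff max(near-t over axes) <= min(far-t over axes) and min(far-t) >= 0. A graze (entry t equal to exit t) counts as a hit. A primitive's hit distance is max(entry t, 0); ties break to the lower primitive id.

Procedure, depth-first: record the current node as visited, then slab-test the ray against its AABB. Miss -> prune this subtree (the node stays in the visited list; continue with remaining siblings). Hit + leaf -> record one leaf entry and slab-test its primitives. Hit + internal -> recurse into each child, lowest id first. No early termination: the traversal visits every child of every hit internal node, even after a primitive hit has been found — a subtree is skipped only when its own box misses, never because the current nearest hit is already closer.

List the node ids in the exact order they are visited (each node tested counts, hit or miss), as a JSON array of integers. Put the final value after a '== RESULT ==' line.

Trace the traversal:
N0 x:[3,44] y:[27/2,32] z:[10,45] -> hit [27/2,32], descend [3, 5, 7, 8]
  N3 x:[3,23] y:[49/2,30] z:[32,45] -> miss, prune
  N5 x:[31,44] y:[26,32] z:[17,43] -> hit [31,32], descend [1, 12, 13]
    N1 x:[37,42] y:[55/2,61/2] z:[39,43] -> miss, prune
    N12 x:[38,44] y:[26,57/2] z:[17,23] -> miss, prune
    N13 x:[31,37] y:[55/2,32] z:[30,37] -> hit [31,32] leaf, test {P0(miss), P5@t=31}
  N7 x:[19,34] y:[39/2,47/2] z:[10,42] -> hit [39/2,47/2], descend [2, 4]
    N2 x:[27,34] y:[39/2,47/2] z:[10,34] -> miss, prune
    N4 x:[19,23] y:[39/2,22] z:[39,42] -> miss, prune
  N8 x:[3,38] y:[27/2,39/2] z:[16,32] -> hit [16,39/2], descend [6, 10, 14]
    N6 x:[3,17] y:[15,39/2] z:[16,28] -> hit [16,17] leaf, test {P2@t=16, P9(miss)}
    N10 x:[19,24] y:[27/2,31/2] z:[19,24] -> miss, prune
    N14 x:[31,38] y:[27/2,17] z:[25,32] -> miss, prune

13 AABB tests over nodes [0, 3, 5, 1, 12, 13, 7, 2, 4, 8, 6, 10, 14]; 2 leaves entered; closest P2.

== RESULT ==
[0, 3, 5, 1, 12, 13, 7, 2, 4, 8, 6, 10, 14]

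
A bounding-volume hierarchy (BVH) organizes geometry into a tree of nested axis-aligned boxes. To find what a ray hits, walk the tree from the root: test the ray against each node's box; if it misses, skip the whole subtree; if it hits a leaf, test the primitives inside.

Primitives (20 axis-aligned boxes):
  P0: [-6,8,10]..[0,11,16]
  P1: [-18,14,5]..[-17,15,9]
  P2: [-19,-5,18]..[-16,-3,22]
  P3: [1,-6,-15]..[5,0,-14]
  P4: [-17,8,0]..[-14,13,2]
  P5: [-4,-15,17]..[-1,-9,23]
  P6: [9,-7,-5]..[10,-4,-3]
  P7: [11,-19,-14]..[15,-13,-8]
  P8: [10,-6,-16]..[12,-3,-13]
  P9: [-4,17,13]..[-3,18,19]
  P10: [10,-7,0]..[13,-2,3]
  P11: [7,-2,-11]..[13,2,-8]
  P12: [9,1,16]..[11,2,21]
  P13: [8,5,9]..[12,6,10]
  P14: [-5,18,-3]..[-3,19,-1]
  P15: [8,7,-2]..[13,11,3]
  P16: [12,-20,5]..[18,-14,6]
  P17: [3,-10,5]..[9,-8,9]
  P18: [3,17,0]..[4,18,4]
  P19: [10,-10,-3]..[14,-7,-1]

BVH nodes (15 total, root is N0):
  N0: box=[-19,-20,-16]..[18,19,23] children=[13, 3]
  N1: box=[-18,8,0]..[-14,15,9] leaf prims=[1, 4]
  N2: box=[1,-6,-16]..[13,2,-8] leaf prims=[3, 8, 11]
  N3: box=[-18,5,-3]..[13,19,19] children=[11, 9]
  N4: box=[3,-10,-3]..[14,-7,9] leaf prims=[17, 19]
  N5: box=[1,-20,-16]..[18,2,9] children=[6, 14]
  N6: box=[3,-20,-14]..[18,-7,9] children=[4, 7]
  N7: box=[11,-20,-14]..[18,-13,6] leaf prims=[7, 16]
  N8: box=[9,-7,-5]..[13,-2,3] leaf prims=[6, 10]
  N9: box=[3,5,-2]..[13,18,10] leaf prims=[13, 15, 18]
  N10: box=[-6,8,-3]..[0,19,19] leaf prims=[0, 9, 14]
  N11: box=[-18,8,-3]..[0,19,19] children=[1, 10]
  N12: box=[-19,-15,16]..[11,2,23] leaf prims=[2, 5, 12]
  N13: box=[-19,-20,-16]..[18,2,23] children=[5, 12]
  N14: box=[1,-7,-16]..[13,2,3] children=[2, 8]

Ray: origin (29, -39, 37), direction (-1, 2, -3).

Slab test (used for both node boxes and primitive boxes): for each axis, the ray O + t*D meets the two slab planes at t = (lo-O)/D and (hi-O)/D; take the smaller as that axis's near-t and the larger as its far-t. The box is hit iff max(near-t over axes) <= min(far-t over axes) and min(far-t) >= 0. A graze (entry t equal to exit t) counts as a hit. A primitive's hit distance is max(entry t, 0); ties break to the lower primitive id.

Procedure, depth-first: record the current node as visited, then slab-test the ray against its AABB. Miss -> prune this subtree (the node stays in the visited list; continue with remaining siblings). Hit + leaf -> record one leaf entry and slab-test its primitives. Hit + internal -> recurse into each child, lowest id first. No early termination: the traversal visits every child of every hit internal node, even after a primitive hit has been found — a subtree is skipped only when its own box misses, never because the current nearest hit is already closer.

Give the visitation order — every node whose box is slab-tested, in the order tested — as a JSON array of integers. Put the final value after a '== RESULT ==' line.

Traverse from the root:
N0 x:[11,48] y:[19/2,29] z:[14/3,53/3] -> hit [11,53/3], descend [3, 13]
  N3 x:[16,47] y:[22,29] z:[6,40/3] -> miss, prune
  N13 x:[11,48] y:[19/2,41/2] z:[14/3,53/3] -> hit [11,53/3], descend [5, 12]
    N5 x:[11,28] y:[19/2,41/2] z:[28/3,53/3] -> hit [11,53/3], descend [6, 14]
      N6 x:[11,26] y:[19/2,16] z:[28/3,17] -> hit [11,16], descend [4, 7]
        N4 x:[15,26] y:[29/2,16] z:[28/3,40/3] -> miss, prune
        N7 x:[11,18] y:[19/2,13] z:[31/3,17] -> hit [11,13] leaf, test {P7(miss), P16(miss)}
      N14 x:[16,28] y:[16,41/2] z:[34/3,53/3] -> hit [16,53/3], descend [2, 8]
        N2 x:[16,28] y:[33/2,41/2] z:[15,53/3] -> hit [33/2,53/3] leaf, test {P3(miss), P8@t=17, P11(miss)}
        N8 x:[16,20] y:[16,37/2] z:[34/3,14] -> miss, prune
    N12 x:[18,48] y:[12,41/2] z:[14/3,7] -> miss, prune

Visited [0, 3, 13, 5, 6, 4, 7, 14, 2, 8, 12]. Tests: 11 box, 2 leaf. Nearest: P8.

== RESULT ==
[0, 3, 13, 5, 6, 4, 7, 14, 2, 8, 12]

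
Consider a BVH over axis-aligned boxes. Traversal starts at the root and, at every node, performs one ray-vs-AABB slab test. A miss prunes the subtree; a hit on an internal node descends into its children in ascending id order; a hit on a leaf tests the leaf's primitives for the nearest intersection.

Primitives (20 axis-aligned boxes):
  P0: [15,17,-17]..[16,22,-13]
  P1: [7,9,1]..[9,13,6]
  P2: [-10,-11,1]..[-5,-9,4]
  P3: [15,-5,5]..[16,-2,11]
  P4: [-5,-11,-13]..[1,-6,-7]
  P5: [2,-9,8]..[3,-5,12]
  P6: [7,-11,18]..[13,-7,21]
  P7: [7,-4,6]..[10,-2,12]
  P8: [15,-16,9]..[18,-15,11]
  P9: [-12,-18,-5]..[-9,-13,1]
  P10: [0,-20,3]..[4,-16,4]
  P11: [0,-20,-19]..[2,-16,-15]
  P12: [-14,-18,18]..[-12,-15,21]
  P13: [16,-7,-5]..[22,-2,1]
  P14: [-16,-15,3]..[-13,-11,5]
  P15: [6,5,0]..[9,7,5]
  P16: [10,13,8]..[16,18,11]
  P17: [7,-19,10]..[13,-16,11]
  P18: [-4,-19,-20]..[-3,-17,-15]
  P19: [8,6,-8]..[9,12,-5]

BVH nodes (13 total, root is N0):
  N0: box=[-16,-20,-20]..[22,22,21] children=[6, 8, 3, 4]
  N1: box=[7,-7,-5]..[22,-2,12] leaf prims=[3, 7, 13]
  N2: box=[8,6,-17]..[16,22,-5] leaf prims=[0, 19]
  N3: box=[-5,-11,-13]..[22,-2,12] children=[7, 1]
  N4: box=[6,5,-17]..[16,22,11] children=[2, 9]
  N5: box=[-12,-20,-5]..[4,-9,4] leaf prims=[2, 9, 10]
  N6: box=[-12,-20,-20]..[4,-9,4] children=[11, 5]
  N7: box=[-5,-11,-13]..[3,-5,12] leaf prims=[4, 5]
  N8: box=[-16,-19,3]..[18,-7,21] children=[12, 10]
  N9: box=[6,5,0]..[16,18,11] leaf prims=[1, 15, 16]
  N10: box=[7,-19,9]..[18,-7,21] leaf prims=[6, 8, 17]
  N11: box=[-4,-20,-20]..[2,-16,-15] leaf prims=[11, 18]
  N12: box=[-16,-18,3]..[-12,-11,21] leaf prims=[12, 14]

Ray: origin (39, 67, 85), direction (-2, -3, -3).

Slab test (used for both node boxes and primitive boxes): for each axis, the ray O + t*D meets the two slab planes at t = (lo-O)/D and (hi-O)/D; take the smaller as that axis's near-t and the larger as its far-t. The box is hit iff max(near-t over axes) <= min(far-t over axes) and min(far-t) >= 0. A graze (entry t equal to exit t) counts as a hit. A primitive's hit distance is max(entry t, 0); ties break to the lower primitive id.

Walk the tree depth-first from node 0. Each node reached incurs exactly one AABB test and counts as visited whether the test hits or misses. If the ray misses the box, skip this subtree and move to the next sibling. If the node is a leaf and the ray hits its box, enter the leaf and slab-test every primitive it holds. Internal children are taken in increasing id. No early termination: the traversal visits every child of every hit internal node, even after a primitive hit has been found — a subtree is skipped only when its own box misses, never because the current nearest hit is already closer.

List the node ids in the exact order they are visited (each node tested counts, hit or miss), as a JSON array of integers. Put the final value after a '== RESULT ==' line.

Traverse from the root:
N0 x:[17/2,55/2] y:[15,29] z:[64/3,35] -> hit [64/3,55/2], descend [3, 4, 6, 8]
  N3 x:[17/2,22] y:[23,26] z:[73/3,98/3] -> miss, prune
  N4 x:[23/2,33/2] y:[15,62/3] z:[74/3,34] -> miss, prune
  N6 x:[35/2,51/2] y:[76/3,29] z:[27,35] -> miss, prune
  N8 x:[21/2,55/2] y:[74/3,86/3] z:[64/3,82/3] -> hit [74/3,82/3], descend [10, 12]
    N10 x:[21/2,16] y:[74/3,86/3] z:[64/3,76/3] -> miss, prune
    N12 x:[51/2,55/2] y:[26,85/3] z:[64/3,82/3] -> hit [26,82/3] leaf, test {P12(miss), P14@t=80/3}

order=[0, 3, 4, 6, 8, 10, 12]  |boxes|=7  |leaves|=1  hit=P14

== RESULT ==
[0, 3, 4, 6, 8, 10, 12]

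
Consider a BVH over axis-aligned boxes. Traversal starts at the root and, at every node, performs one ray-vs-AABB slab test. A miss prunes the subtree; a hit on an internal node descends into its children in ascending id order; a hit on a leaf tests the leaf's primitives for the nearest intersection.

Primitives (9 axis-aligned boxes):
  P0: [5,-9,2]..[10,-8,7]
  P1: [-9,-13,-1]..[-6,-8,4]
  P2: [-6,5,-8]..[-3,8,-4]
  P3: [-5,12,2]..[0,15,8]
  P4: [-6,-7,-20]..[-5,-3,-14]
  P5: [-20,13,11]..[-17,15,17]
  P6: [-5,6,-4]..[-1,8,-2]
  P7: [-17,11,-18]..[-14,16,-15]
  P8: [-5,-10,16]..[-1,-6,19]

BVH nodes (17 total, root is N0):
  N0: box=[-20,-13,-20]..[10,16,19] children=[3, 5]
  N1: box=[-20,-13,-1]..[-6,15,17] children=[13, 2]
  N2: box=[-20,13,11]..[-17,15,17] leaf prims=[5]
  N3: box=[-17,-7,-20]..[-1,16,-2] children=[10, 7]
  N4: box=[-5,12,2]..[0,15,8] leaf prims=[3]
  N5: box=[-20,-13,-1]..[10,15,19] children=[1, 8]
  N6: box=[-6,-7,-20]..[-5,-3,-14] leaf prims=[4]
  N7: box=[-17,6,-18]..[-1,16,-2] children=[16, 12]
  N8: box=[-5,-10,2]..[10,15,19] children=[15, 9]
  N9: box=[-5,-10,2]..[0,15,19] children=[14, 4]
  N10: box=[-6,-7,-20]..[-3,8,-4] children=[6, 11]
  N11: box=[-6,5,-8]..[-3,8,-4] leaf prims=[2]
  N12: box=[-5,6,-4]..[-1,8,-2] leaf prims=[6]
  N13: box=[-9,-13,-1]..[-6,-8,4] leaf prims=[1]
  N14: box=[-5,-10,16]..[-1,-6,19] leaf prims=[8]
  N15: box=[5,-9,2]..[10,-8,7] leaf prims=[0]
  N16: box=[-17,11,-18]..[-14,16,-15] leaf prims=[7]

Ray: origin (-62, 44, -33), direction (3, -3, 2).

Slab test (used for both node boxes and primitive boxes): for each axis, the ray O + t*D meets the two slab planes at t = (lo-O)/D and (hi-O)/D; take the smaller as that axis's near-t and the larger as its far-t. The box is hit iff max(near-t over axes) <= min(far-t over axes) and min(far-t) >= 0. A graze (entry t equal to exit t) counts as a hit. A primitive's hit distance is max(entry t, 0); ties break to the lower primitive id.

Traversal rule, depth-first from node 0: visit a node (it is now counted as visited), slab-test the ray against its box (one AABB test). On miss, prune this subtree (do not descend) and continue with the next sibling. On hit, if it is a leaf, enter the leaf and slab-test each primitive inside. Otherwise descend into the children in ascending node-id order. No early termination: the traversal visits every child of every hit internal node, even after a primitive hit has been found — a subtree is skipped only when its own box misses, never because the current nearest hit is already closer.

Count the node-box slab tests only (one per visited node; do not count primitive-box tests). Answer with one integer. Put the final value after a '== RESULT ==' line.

Trace the traversal:
N0 x:[14,24] y:[28/3,19] z:[13/2,26] -> hit [14,19], descend [3, 5]
  N3 x:[15,61/3] y:[28/3,17] z:[13/2,31/2] -> hit [15,31/2], descend [7, 10]
    N7 x:[15,61/3] y:[28/3,38/3] z:[15/2,31/2] -> miss, prune
    N10 x:[56/3,59/3] y:[12,17] z:[13/2,29/2] -> miss, prune
  N5 x:[14,24] y:[29/3,19] z:[16,26] -> hit [16,19], descend [1, 8]
    N1 x:[14,56/3] y:[29/3,19] z:[16,25] -> hit [16,56/3], descend [2, 13]
      N2 x:[14,15] y:[29/3,31/3] z:[22,25] -> miss, prune
      N13 x:[53/3,56/3] y:[52/3,19] z:[16,37/2] -> hit [53/3,37/2] leaf, test {P1@t=53/3}
    N8 x:[19,24] y:[29/3,18] z:[35/2,26] -> miss, prune

order=[0, 3, 7, 10, 5, 1, 2, 13, 8]  |boxes|=9  |leaves|=1  hit=P1

== RESULT ==
9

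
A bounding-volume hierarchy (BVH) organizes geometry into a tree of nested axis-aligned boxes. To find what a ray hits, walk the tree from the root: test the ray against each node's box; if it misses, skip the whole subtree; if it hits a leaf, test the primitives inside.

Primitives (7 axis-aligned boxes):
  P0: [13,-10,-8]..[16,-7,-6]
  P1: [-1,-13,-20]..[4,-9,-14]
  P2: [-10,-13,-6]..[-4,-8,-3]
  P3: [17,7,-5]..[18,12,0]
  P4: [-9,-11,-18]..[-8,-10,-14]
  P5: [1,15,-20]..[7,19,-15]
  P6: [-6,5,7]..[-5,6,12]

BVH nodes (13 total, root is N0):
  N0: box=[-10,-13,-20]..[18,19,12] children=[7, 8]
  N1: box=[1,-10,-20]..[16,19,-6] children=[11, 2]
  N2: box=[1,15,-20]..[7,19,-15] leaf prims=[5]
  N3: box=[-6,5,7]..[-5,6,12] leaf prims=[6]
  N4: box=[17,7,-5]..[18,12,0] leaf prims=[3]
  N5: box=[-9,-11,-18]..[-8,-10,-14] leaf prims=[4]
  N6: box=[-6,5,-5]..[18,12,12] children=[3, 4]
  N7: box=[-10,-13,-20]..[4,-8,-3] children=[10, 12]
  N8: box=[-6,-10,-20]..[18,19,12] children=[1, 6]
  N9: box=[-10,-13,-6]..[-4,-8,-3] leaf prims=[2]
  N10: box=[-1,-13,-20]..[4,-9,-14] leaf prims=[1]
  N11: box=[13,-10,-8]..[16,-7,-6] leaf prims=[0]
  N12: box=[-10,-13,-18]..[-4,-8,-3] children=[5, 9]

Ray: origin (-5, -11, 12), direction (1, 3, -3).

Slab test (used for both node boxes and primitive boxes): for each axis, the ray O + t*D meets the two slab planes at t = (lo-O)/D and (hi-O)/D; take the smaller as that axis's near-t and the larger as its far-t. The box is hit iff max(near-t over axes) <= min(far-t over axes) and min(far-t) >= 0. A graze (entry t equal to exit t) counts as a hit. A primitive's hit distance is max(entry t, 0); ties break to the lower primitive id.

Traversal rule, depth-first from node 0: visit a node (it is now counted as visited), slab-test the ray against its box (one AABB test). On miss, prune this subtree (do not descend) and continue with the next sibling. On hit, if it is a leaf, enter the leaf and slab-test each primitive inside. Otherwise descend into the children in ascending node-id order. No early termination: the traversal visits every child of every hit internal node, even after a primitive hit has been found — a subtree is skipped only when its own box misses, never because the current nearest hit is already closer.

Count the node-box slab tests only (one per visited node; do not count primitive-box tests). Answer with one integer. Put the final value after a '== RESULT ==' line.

Traverse from the root:
N0 x:[-5,23] y:[-2/3,10] z:[0,32/3] -> hit [0,10], descend [7, 8]
  N7 x:[-5,9] y:[-2/3,1] z:[5,32/3] -> miss, prune
  N8 x:[-1,23] y:[1/3,10] z:[0,32/3] -> hit [1/3,10], descend [1, 6]
    N1 x:[6,21] y:[1/3,10] z:[6,32/3] -> hit [6,10], descend [2, 11]
      N2 x:[6,12] y:[26/3,10] z:[9,32/3] -> hit [9,10] leaf, test {P5@t=9}
      N11 x:[18,21] y:[1/3,4/3] z:[6,20/3] -> miss, prune
    N6 x:[-1,23] y:[16/3,23/3] z:[0,17/3] -> hit [16/3,17/3], descend [3, 4]
      N3 x:[-1,0] y:[16/3,17/3] z:[0,5/3] -> miss, prune
      N4 x:[22,23] y:[6,23/3] z:[4,17/3] -> miss, prune

order=[0, 7, 8, 1, 2, 11, 6, 3, 4]  |boxes|=9  |leaves|=1  hit=P5

== RESULT ==
9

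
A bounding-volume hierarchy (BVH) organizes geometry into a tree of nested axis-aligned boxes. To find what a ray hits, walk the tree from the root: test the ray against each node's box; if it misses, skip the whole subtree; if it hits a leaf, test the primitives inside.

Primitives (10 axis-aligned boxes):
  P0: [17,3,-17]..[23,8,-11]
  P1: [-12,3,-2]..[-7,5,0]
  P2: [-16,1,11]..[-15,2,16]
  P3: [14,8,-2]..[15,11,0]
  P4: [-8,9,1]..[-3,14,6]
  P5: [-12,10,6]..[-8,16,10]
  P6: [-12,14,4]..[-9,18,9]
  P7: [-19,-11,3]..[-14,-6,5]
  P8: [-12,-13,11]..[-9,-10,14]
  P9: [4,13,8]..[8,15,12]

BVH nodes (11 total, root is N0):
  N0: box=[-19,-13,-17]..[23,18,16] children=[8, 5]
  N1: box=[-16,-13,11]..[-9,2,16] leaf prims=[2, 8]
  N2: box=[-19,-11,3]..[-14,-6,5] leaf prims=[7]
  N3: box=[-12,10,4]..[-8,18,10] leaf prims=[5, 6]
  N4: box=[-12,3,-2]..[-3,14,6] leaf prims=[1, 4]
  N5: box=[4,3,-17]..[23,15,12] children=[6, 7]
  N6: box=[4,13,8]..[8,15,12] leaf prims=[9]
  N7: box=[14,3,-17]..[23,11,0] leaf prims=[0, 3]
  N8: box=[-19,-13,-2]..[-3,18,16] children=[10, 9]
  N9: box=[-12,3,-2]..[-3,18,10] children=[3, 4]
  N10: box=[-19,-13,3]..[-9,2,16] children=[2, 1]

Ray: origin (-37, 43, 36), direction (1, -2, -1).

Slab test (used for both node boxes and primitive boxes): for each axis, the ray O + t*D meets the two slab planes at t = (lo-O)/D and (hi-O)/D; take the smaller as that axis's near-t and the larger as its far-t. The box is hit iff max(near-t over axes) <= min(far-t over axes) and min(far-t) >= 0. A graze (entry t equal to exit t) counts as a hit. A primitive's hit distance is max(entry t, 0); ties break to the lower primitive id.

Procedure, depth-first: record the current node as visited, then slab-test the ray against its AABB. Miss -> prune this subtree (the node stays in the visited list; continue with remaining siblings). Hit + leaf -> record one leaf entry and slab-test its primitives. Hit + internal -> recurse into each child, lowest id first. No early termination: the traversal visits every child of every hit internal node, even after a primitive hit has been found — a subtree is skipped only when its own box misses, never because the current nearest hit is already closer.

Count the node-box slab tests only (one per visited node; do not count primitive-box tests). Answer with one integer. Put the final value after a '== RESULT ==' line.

Trace the traversal:
N0 x:[18,60] y:[25/2,28] z:[20,53] -> hit [20,28], descend [5, 8]
  N5 x:[41,60] y:[14,20] z:[24,53] -> miss, prune
  N8 x:[18,34] y:[25/2,28] z:[20,38] -> hit [20,28], descend [9, 10]
    N9 x:[25,34] y:[25/2,20] z:[26,38] -> miss, prune
    N10 x:[18,28] y:[41/2,28] z:[20,33] -> hit [41/2,28], descend [1, 2]
      N1 x:[21,28] y:[41/2,28] z:[20,25] -> hit [21,25] leaf, test {P2@t=21, P8(miss)}
      N2 x:[18,23] y:[49/2,27] z:[31,33] -> miss, prune

7 AABB tests over nodes [0, 5, 8, 9, 10, 1, 2]; 1 leaf entered; closest P2.

== RESULT ==
7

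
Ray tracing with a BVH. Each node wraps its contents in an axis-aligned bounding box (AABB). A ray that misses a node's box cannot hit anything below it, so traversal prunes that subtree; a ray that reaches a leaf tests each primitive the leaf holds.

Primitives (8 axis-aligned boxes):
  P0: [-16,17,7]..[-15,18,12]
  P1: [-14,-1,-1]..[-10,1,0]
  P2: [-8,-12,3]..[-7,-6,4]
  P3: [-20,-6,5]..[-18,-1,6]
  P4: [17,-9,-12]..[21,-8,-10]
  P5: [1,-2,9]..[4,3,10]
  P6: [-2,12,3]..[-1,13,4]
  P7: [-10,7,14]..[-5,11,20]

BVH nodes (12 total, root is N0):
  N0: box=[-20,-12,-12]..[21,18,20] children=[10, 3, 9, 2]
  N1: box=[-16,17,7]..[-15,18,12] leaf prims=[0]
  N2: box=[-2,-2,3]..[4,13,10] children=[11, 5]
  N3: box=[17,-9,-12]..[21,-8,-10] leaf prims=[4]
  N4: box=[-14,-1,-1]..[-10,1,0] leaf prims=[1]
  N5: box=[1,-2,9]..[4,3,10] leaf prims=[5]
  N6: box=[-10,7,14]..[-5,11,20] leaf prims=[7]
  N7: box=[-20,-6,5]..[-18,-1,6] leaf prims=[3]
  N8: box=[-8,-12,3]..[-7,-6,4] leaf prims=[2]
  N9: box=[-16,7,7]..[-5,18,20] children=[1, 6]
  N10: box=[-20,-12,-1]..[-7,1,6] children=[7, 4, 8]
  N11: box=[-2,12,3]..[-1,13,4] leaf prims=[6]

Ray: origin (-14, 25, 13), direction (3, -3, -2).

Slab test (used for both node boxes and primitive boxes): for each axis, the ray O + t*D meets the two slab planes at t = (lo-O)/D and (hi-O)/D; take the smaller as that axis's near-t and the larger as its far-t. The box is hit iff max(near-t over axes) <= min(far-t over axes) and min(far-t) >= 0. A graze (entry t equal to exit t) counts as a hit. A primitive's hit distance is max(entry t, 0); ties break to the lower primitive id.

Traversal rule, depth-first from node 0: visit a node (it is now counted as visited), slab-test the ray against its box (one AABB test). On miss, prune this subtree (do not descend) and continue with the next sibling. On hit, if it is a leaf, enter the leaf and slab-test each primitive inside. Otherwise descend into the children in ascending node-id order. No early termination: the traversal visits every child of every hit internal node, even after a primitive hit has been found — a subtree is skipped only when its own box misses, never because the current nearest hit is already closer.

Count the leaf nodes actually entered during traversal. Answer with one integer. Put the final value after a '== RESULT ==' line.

Walk:
N0 x:[-2,35/3] y:[7/3,37/3] z:[-7/2,25/2] -> hit [7/3,35/3], descend [2, 3, 9, 10]
  N2 x:[4,6] y:[4,9] z:[3/2,5] -> hit [4,5], descend [5, 11]
    N5 x:[5,6] y:[22/3,9] z:[3/2,2] -> miss, prune
    N11 x:[4,13/3] y:[4,13/3] z:[9/2,5] -> miss, prune
  N3 x:[31/3,35/3] y:[11,34/3] z:[23/2,25/2] -> miss, prune
  N9 x:[-2/3,3] y:[7/3,6] z:[-7/2,3] -> hit [7/3,3], descend [1, 6]
    N1 x:[-2/3,-1/3] y:[7/3,8/3] z:[1/2,3] -> miss, prune
    N6 x:[4/3,3] y:[14/3,6] z:[-7/2,-1/2] -> miss, prune
  N10 x:[-2,7/3] y:[8,37/3] z:[7/2,7] -> miss, prune

Visited [0, 2, 5, 11, 3, 9, 1, 6, 10]. Tests: 9 box, 0 leaf. Nearest: miss.

== RESULT ==
0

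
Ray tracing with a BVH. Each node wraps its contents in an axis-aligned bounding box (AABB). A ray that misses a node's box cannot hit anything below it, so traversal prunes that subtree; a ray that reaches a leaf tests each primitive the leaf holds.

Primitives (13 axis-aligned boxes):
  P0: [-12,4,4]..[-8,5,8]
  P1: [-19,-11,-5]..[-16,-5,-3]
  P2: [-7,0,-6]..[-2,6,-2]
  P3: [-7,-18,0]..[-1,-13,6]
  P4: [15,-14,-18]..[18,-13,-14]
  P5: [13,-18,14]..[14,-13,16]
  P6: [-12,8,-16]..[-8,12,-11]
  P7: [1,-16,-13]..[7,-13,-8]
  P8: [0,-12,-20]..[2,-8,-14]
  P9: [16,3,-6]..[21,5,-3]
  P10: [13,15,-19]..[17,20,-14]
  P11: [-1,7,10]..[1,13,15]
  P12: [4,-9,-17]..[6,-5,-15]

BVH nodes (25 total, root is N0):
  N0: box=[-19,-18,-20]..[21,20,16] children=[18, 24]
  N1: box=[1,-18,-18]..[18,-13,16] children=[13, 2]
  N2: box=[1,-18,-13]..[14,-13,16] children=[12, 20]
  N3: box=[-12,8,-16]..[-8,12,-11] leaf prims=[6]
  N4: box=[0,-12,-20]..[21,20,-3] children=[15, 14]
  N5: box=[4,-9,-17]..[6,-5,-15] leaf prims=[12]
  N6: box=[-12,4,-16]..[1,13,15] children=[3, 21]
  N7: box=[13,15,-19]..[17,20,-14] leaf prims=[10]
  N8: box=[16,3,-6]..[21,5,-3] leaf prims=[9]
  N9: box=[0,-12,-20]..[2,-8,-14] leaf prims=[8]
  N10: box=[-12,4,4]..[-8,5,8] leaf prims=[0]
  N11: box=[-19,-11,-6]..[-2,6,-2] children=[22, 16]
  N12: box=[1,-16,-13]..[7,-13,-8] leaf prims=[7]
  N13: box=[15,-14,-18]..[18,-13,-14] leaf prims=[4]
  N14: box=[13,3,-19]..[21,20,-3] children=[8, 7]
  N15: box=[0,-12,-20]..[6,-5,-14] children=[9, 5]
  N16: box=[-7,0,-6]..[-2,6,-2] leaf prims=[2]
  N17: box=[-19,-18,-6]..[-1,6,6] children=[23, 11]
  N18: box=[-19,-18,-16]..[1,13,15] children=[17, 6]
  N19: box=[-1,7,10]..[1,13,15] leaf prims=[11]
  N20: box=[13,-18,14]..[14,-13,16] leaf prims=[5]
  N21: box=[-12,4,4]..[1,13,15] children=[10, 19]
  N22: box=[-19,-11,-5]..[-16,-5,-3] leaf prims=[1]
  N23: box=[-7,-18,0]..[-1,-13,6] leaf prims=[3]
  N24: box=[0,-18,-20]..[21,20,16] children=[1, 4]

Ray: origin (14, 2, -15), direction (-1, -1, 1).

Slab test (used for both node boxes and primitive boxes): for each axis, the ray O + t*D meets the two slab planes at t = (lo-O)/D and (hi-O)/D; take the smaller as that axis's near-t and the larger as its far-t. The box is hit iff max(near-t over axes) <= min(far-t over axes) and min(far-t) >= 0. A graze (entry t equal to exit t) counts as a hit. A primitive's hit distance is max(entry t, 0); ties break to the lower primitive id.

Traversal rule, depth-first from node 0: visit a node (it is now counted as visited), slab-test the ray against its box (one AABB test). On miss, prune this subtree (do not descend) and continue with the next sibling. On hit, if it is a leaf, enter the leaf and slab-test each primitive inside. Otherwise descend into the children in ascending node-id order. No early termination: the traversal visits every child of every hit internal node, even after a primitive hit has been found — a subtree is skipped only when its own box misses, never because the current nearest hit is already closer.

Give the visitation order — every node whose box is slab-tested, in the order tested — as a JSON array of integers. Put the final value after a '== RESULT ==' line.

Walk:
N0 x:[-7,33] y:[-18,20] z:[-5,31] -> hit [-5,20], descend [18, 24]
  N18 x:[13,33] y:[-11,20] z:[-1,30] -> hit [13,20], descend [6, 17]
    N6 x:[13,26] y:[-11,-2] z:[-1,30] -> miss, prune
    N17 x:[15,33] y:[-4,20] z:[9,21] -> hit [15,20], descend [11, 23]
      N11 x:[16,33] y:[-4,13] z:[9,13] -> miss, prune
      N23 x:[15,21] y:[15,20] z:[15,21] -> hit [15,20] leaf, test {P3@t=15}
  N24 x:[-7,14] y:[-18,20] z:[-5,31] -> hit [-5,14], descend [1, 4]
    N1 x:[-4,13] y:[15,20] z:[-3,31] -> miss, prune
    N4 x:[-7,14] y:[-18,14] z:[-5,12] -> hit [-5,12], descend [14, 15]
      N14 x:[-7,1] y:[-18,-1] z:[-4,12] -> miss, prune
      N15 x:[8,14] y:[7,14] z:[-5,1] -> miss, prune

order=[0, 18, 6, 17, 11, 23, 24, 1, 4, 14, 15]  |boxes|=11  |leaves|=1  hit=P3

== RESULT ==
[0, 18, 6, 17, 11, 23, 24, 1, 4, 14, 15]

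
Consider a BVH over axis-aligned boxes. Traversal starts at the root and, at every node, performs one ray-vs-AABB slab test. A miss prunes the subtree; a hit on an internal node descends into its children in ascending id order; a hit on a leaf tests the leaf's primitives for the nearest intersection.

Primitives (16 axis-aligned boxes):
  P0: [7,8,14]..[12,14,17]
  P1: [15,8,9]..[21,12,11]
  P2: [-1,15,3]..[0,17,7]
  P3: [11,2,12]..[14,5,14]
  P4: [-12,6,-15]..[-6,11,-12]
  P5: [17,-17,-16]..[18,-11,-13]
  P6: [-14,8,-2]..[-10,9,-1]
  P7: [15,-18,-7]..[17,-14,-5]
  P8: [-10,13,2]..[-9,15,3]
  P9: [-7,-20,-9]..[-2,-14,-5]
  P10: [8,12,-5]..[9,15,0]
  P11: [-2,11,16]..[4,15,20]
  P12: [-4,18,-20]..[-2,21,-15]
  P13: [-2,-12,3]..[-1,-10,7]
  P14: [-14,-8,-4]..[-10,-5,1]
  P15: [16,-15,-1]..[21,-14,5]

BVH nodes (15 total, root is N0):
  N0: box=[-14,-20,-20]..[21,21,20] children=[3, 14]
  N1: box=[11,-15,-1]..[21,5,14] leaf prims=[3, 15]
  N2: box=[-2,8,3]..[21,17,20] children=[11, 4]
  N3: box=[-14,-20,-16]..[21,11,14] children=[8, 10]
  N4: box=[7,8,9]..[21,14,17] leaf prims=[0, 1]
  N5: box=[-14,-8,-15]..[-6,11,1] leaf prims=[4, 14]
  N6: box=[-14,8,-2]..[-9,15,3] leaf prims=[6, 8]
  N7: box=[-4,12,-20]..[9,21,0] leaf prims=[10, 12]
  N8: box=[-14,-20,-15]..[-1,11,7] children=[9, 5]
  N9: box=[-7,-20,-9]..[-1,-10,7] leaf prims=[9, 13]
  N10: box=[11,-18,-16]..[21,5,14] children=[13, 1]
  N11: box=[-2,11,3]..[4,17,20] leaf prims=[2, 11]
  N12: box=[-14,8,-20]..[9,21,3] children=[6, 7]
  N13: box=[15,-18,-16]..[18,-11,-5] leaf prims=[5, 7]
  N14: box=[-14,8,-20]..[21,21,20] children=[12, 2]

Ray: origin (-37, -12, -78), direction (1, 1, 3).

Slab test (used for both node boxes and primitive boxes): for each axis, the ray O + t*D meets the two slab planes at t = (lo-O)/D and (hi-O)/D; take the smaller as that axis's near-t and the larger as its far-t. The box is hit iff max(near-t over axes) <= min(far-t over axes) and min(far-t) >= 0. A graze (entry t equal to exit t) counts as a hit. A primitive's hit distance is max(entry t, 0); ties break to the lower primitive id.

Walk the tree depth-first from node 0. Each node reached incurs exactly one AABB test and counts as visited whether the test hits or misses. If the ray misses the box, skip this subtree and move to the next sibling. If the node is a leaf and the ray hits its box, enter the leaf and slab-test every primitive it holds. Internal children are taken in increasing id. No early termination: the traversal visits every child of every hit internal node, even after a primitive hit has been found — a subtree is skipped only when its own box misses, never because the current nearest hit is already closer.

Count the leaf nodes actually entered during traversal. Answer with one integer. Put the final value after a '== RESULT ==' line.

Trace the traversal:
N0 x:[23,58] y:[-8,33] z:[58/3,98/3] -> hit [23,98/3], descend [3, 14]
  N3 x:[23,58] y:[-8,23] z:[62/3,92/3] -> hit [23,23], descend [8, 10]
    N8 x:[23,36] y:[-8,23] z:[21,85/3] -> hit [23,23], descend [5, 9]
      N5 x:[23,31] y:[4,23] z:[21,79/3] -> hit [23,23] leaf, test {P4(miss), P14(miss)}
      N9 x:[30,36] y:[-8,2] z:[23,85/3] -> miss, prune
    N10 x:[48,58] y:[-6,17] z:[62/3,92/3] -> miss, prune
  N14 x:[23,58] y:[20,33] z:[58/3,98/3] -> hit [23,98/3], descend [2, 12]
    N2 x:[35,58] y:[20,29] z:[27,98/3] -> miss, prune
    N12 x:[23,46] y:[20,33] z:[58/3,27] -> hit [23,27], descend [6, 7]
      N6 x:[23,28] y:[20,27] z:[76/3,27] -> hit [76/3,27] leaf, test {P6(miss), P8@t=27}
      N7 x:[33,46] y:[24,33] z:[58/3,26] -> miss, prune

order=[0, 3, 8, 5, 9, 10, 14, 2, 12, 6, 7]  |boxes|=11  |leaves|=2  hit=P8

== RESULT ==
2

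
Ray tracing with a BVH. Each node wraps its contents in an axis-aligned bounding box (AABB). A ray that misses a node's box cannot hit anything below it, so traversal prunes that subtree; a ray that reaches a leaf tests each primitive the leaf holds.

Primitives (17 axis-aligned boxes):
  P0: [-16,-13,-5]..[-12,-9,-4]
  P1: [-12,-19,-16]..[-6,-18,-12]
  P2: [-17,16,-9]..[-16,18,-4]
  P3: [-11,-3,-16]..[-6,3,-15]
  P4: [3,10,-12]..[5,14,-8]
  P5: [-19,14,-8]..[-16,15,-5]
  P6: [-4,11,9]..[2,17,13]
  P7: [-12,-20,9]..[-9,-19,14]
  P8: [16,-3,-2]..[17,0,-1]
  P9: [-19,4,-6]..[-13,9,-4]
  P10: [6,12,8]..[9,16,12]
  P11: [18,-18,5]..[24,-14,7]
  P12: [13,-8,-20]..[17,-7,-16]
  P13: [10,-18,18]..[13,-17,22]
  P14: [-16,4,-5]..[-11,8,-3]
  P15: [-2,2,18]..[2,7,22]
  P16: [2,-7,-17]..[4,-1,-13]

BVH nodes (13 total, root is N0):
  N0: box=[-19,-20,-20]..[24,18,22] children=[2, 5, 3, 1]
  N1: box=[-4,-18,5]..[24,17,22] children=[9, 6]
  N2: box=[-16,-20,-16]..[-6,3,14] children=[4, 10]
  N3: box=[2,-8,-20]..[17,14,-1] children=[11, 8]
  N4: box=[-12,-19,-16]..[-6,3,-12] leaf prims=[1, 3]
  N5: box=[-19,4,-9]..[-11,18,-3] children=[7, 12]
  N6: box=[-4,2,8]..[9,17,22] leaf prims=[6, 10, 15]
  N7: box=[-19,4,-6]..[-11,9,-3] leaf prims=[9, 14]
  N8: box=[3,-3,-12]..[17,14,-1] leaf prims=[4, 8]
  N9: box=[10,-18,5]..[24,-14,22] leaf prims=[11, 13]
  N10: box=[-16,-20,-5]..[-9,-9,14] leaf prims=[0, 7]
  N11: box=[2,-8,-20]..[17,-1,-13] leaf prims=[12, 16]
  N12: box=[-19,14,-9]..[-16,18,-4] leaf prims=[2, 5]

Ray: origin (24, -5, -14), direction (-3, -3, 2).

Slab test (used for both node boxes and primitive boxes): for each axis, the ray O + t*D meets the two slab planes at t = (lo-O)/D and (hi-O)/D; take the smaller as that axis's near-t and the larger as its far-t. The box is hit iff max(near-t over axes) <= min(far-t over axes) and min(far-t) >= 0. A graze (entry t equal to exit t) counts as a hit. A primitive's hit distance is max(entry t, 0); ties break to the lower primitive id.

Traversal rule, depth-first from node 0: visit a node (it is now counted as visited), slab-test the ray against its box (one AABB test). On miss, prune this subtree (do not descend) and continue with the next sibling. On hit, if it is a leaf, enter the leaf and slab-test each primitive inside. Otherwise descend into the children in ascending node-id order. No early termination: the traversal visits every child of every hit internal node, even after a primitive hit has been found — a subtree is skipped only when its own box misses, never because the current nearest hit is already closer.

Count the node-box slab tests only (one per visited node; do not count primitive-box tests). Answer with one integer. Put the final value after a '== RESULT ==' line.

Traverse from the root:
N0 x:[0,43/3] y:[-23/3,5] z:[-3,18] -> hit [0,5], descend [1, 2, 3, 5]
  N1 x:[0,28/3] y:[-22/3,13/3] z:[19/2,18] -> miss, prune
  N2 x:[10,40/3] y:[-8/3,5] z:[-1,14] -> miss, prune
  N3 x:[7/3,22/3] y:[-19/3,1] z:[-3,13/2] -> miss, prune
  N5 x:[35/3,43/3] y:[-23/3,-3] z:[5/2,11/2] -> miss, prune

order=[0, 1, 2, 3, 5]  |boxes|=5  |leaves|=0  hit=miss

== RESULT ==
5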